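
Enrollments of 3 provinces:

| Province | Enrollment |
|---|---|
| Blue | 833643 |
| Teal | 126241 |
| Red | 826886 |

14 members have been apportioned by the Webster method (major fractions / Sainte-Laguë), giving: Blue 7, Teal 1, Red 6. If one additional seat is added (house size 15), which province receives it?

Red

Priority for the next seat is population ÷ (current seats + 0.5).
Priorities: Blue 111152.400, Teal 84160.667, Red 127213.231.
Highest priority: Red.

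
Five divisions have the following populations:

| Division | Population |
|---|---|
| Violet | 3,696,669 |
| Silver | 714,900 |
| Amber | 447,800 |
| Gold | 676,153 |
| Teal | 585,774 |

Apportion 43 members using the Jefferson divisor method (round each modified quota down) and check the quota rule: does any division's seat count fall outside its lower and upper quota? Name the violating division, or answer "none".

Violet

Standard quotas: Violet 25.968, Silver 5.022, Amber 3.146, Gold 4.750, Teal 4.115.
Jefferson allocation: Violet 27, Silver 5, Amber 3, Gold 4, Teal 4.
Violet has quota 25.968 (lower 25, upper 26) but receives 27 — outside the quota interval.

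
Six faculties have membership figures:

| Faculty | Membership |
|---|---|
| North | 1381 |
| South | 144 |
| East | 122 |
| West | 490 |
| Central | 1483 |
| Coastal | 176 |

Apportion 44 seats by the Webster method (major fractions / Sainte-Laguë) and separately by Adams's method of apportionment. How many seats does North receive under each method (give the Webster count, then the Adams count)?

16 and 15

Webster: North 16, South 2, East 1, West 6, Central 17, Coastal 2.
Adams: North 15, South 2, East 2, West 6, Central 17, Coastal 2.
North gets 16 under Webster and 15 under Adams.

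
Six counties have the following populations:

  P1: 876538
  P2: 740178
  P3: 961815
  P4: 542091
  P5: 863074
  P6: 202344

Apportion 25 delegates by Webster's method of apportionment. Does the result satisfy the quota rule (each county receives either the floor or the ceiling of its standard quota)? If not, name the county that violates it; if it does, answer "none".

none

Standard quotas: P1 5.235, P2 4.421, P3 5.744, P4 3.237, P5 5.154, P6 1.208.
Webster allocation: P1 5, P2 5, P3 6, P4 3, P5 5, P6 1.
Every allocation lies between the lower and upper quota.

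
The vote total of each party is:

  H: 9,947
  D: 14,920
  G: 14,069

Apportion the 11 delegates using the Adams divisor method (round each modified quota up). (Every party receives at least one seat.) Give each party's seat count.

Standard divisor 38936/11 ≈ 3539.636; standard quotas: H 2.810, D 4.215, G 3.975.
Rounding up gives 3, 5, 4 = 12 seats, so the divisor must be adjusted.
With modified divisor 4200: modified quotas H 2.368, D 3.552, G 3.350.
Rounding up: H 3, D 4, G 4 (total 11).

H=3, D=4, G=4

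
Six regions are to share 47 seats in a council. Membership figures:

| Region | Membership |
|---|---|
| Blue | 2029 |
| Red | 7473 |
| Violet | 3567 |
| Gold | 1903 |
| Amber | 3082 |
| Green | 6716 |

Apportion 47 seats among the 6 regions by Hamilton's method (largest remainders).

Standard divisor: 24770 ÷ 47 ≈ 527.021.
Standard quotas: Blue 3.8499, Red 14.1797, Violet 6.7682, Gold 3.6109, Amber 5.8480, Green 12.7433.
Lower quotas: Blue 3, Red 14, Violet 6, Gold 3, Amber 5, Green 12 (sum 43, leaving 4 seats).
Remainders in descending order: Blue 0.8499, Amber 0.8480, Violet 0.7682, Green 0.7433, Gold 0.6109, Red 0.1797.
The surplus seats go to Blue, Amber, Violet, Green.

Blue 4, Red 14, Violet 7, Gold 3, Amber 6, Green 13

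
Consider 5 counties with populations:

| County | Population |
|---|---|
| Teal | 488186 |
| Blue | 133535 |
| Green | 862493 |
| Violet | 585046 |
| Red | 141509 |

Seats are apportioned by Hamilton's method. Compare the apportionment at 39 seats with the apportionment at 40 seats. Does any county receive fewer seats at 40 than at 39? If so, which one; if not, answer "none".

At 39 seats: Teal 9, Blue 2, Green 15, Violet 10, Red 3.
At 40 seats: Teal 9, Blue 2, Green 16, Violet 11, Red 2.
Red drops from 3 to 2.

Red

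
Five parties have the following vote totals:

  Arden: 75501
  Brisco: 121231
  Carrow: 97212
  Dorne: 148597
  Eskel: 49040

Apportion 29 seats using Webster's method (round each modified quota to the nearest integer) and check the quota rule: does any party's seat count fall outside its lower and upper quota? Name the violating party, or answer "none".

none

Standard quotas: Arden 4.454, Brisco 7.152, Carrow 5.735, Dorne 8.766, Eskel 2.893.
Webster allocation: Arden 4, Brisco 7, Carrow 6, Dorne 9, Eskel 3.
Every allocation lies between the lower and upper quota.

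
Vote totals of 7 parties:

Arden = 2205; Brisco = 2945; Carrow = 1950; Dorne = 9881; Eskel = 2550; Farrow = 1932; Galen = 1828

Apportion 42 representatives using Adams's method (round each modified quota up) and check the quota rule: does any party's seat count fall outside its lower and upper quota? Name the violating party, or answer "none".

Standard quotas: Arden 3.976, Brisco 5.311, Carrow 3.516, Dorne 17.818, Eskel 4.598, Farrow 3.484, Galen 3.296.
Adams allocation: Arden 4, Brisco 5, Carrow 4, Dorne 17, Eskel 5, Farrow 4, Galen 3.
Every allocation lies between the lower and upper quota.

none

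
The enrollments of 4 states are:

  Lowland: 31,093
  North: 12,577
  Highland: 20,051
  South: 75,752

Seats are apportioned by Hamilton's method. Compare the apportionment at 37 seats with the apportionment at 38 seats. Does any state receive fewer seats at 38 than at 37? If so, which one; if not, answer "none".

At 37 seats: Lowland 8, North 4, Highland 5, South 20.
At 38 seats: Lowland 9, North 3, Highland 5, South 21.
North drops from 4 to 3.

North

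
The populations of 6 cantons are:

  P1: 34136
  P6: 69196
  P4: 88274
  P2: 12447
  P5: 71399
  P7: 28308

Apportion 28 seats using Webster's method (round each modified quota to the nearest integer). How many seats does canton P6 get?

Standard divisor 303760/28 ≈ 10848.571; standard quotas: P1 3.147, P6 6.378, P4 8.137, P2 1.147, P5 6.581, P7 2.609.
Rounding to the nearest integer gives P1 3, P6 6, P4 8, P2 1, P5 7, P7 3 — total 28, matching the house size, so no adjustment is needed.
P6 receives 6.

6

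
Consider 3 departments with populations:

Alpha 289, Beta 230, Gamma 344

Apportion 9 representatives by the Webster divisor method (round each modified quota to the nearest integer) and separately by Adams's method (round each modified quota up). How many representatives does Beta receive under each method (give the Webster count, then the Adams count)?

2 and 3

Webster: Alpha 3, Beta 2, Gamma 4.
Adams: Alpha 3, Beta 3, Gamma 3.
Beta gets 2 under Webster and 3 under Adams.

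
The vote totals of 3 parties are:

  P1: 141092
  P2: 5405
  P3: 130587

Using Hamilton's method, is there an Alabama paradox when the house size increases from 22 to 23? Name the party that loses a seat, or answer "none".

P2

At 22 seats: P1 11, P2 1, P3 10.
At 23 seats: P1 12, P2 0, P3 11.
P2 drops from 1 to 0.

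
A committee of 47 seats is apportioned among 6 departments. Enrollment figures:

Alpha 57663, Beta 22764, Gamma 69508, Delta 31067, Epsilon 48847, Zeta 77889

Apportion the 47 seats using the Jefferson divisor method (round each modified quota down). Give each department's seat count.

Standard divisor 307738/47 ≈ 6547.617; standard quotas: Alpha 8.807, Beta 3.477, Gamma 10.616, Delta 4.745, Epsilon 7.460, Zeta 11.896.
Rounding down gives 8, 3, 10, 4, 7, 11 = 43 seats, so the divisor must be adjusted.
With modified divisor 6160: modified quotas Alpha 9.361, Beta 3.695, Gamma 11.284, Delta 5.043, Epsilon 7.930, Zeta 12.644.
Rounding down: Alpha 9, Beta 3, Gamma 11, Delta 5, Epsilon 7, Zeta 12 (total 47).

Alpha 9, Beta 3, Gamma 11, Delta 5, Epsilon 7, Zeta 12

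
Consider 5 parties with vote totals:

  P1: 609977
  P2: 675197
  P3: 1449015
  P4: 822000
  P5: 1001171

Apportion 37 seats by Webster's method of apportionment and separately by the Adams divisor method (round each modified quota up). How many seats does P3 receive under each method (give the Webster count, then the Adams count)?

Webster: P1 5, P2 5, P3 12, P4 7, P5 8.
Adams: P1 5, P2 6, P3 11, P4 7, P5 8.
P3 gets 12 under Webster and 11 under Adams.

12 and 11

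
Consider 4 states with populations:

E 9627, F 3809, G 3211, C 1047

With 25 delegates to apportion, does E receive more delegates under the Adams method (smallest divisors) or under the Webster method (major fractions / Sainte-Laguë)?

Adams: E 13, F 5, G 5, C 2.
Webster: E 14, F 5, G 5, C 1.
E gets 13 under Adams and 14 under Webster.

Webster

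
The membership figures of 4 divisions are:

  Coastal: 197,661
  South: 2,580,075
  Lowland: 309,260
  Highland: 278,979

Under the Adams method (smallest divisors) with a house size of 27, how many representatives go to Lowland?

3

Standard divisor 3365975/27 ≈ 124665.741; standard quotas: Coastal 1.586, South 20.696, Lowland 2.481, Highland 2.238.
Rounding up gives 2, 21, 3, 3 = 29 seats, so the divisor must be adjusted.
With modified divisor 137600: modified quotas Coastal 1.436, South 18.751, Lowland 2.248, Highland 2.027.
Rounding up: Coastal 2, South 19, Lowland 3, Highland 3 (total 27).
Lowland receives 3.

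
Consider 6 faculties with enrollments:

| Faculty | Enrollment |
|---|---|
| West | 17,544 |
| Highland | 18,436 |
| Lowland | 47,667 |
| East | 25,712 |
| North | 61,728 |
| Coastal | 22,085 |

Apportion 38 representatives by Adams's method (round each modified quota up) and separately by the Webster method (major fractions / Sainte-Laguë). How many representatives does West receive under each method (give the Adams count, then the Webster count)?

Adams: West 4, Highland 4, Lowland 9, East 5, North 12, Coastal 4.
Webster: West 3, Highland 4, Lowland 10, East 5, North 12, Coastal 4.
West gets 4 under Adams and 3 under Webster.

4 and 3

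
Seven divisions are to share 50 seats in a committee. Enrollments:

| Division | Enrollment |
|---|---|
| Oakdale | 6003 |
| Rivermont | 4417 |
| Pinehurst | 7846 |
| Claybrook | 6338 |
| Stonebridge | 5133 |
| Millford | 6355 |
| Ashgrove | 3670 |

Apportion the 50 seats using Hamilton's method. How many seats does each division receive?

The standard divisor is 39762/50 ≈ 795.24.
Standard quotas: Oakdale 7.5487, Rivermont 5.5543, Pinehurst 9.8662, Claybrook 7.9699, Stonebridge 6.4547, Millford 7.9913, Ashgrove 4.6150.
Lower quotas: Oakdale 7, Rivermont 5, Pinehurst 9, Claybrook 7, Stonebridge 6, Millford 7, Ashgrove 4 (sum 45, leaving 5 seats).
Remainders in descending order: Millford 0.9913, Claybrook 0.9699, Pinehurst 0.8662, Ashgrove 0.6150, Rivermont 0.5543, Oakdale 0.5487, Stonebridge 0.4547.
Largest remainders: Millford, Claybrook, Pinehurst, Ashgrove, Rivermont receive the extra seats.

Oakdale 7; Rivermont 6; Pinehurst 10; Claybrook 8; Stonebridge 6; Millford 8; Ashgrove 5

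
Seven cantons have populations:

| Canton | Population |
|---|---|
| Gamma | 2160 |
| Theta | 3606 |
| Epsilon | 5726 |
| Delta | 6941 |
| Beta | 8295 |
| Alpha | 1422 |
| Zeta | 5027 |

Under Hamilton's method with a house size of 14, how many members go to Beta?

Standard divisor: 33177 ÷ 14 ≈ 2369.786.
Standard quotas: Gamma 0.9115, Theta 1.5217, Epsilon 2.4163, Delta 2.9290, Beta 3.5003, Alpha 0.6001, Zeta 2.1213.
Lower quotas: Gamma 0, Theta 1, Epsilon 2, Delta 2, Beta 3, Alpha 0, Zeta 2 (sum 10, leaving 4 seats).
Remainders in descending order: Delta 0.9290, Gamma 0.9115, Alpha 0.6001, Theta 0.5217, Beta 0.5003, Epsilon 0.4163, Zeta 0.1213.
Largest remainders: Delta, Gamma, Alpha, Theta receive the extra seats.
Beta receives 3.

3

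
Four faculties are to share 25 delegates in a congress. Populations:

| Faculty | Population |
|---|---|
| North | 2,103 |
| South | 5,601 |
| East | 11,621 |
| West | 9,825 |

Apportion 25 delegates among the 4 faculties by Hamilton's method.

Standard divisor: 29150 ÷ 25 = 1166.
Standard quotas: North 1.8036, South 4.8036, East 9.9666, West 8.4262.
Lower quotas: North 1, South 4, East 9, West 8 (sum 22, leaving 3 seats).
Remainders in descending order: East 0.9666, North 0.8036, South 0.8036, West 0.4262.
Largest remainders: East, North, South receive the extra seats.

North 2, South 5, East 10, West 8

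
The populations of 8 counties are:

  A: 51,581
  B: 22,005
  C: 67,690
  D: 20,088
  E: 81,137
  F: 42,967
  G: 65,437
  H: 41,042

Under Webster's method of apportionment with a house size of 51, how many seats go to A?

Standard divisor 391947/51 ≈ 7685.235; standard quotas: A 6.712, B 2.863, C 8.808, D 2.614, E 10.558, F 5.591, G 8.515, H 5.340.
Rounding to the nearest integer gives 7, 3, 9, 3, 11, 6, 9, 5 = 53 seats, so the divisor must be adjusted.
With modified divisor 7770: modified quotas A 6.638, B 2.832, C 8.712, D 2.585, E 10.442, F 5.530, G 8.422, H 5.282.
Rounding to the nearest integer: A 7, B 3, C 9, D 3, E 10, F 6, G 8, H 5 (total 51).
A receives 7.

7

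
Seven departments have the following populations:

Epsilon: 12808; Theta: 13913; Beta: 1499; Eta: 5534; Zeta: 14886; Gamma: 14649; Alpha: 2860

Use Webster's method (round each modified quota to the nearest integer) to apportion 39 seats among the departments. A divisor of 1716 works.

With modified divisor 1716: modified quotas Epsilon 7.464, Theta 8.108, Beta 0.874, Eta 3.225, Zeta 8.675, Gamma 8.537, Alpha 1.667.
Rounding to the nearest integer: Epsilon 7, Theta 8, Beta 1, Eta 3, Zeta 9, Gamma 9, Alpha 2 (total 39).

Epsilon=7; Theta=8; Beta=1; Eta=3; Zeta=9; Gamma=9; Alpha=2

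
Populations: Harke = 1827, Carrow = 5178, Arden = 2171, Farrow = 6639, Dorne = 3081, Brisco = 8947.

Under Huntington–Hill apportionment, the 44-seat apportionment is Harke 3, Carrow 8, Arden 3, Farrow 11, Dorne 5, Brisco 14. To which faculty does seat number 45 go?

Priority for the next seat is population ÷ (√(s·(s+1))).
Priorities: Harke 527.409, Carrow 610.233, Arden 626.714, Farrow 577.851, Dorne 562.511, Brisco 617.402.
Highest priority: Arden.

Arden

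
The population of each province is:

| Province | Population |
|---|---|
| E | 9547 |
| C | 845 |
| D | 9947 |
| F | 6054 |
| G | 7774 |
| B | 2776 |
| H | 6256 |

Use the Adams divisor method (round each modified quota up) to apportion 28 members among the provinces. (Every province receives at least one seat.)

E: 6, C: 1, D: 6, F: 4, G: 5, B: 2, H: 4

Standard divisor 43199/28 ≈ 1542.821; standard quotas: E 6.188, C 0.548, D 6.447, F 3.924, G 5.039, B 1.799, H 4.055.
Rounding up gives 7, 1, 7, 4, 6, 2, 5 = 32 seats, so the divisor must be adjusted.
With modified divisor 1800: modified quotas E 5.304, C 0.469, D 5.526, F 3.363, G 4.319, B 1.542, H 3.476.
Rounding up: E 6, C 1, D 6, F 4, G 5, B 2, H 4 (total 28).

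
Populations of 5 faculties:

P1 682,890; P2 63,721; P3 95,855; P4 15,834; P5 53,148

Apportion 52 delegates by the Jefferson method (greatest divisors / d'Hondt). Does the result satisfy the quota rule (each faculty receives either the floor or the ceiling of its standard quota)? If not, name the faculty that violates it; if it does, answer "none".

P1

Standard quotas: P1 38.960, P2 3.635, P3 5.469, P4 0.903, P5 3.032.
Jefferson allocation: P1 41, P2 3, P3 5, P4 0, P5 3.
P1 has quota 38.960 (lower 38, upper 39) but receives 41 — outside the quota interval.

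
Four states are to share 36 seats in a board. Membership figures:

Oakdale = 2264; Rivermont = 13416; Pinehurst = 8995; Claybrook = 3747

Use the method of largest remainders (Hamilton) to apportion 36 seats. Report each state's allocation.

Oakdale=3, Rivermont=17, Pinehurst=11, Claybrook=5

Total 28422; standard divisor 28422/36 ≈ 789.5.
Standard quotas: Oakdale 2.8676, Rivermont 16.9930, Pinehurst 11.3933, Claybrook 4.7460.
Lower quotas: Oakdale 2, Rivermont 16, Pinehurst 11, Claybrook 4 (sum 33, leaving 3 seats).
Remainders in descending order: Rivermont 0.9930, Oakdale 0.8676, Claybrook 0.7460, Pinehurst 0.3933.
The surplus seats go to Rivermont, Oakdale, Claybrook.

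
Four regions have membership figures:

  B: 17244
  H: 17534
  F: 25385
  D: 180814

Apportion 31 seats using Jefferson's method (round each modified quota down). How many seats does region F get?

Standard divisor 240977/31 ≈ 7773.452; standard quotas: B 2.218, H 2.256, F 3.266, D 23.260.
Rounding down gives 2, 2, 3, 23 = 30 seats, so the divisor must be adjusted.
With modified divisor 7400: modified quotas B 2.330, H 2.369, F 3.430, D 24.434.
Rounding down: B 2, H 2, F 3, D 24 (total 31).
F receives 3.

3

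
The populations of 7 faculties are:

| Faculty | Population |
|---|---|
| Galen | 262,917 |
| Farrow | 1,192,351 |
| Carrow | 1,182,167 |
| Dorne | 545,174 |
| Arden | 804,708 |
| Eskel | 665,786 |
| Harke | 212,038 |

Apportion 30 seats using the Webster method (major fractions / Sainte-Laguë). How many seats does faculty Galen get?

Standard divisor 4865141/30 ≈ 162171.367; standard quotas: Galen 1.621, Farrow 7.352, Carrow 7.290, Dorne 3.362, Arden 4.962, Eskel 4.105, Harke 1.307.
Rounding to the nearest integer gives 2, 7, 7, 3, 5, 4, 1 = 29 seats, so the divisor must be adjusted.
With modified divisor 158300: modified quotas Galen 1.661, Farrow 7.532, Carrow 7.468, Dorne 3.444, Arden 5.083, Eskel 4.206, Harke 1.339.
Rounding to the nearest integer: Galen 2, Farrow 8, Carrow 7, Dorne 3, Arden 5, Eskel 4, Harke 1 (total 30).
Galen receives 2.

2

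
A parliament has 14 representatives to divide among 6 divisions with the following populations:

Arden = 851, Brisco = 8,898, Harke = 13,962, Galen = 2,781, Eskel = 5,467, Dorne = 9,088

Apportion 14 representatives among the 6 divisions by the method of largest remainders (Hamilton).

Total 41047; standard divisor 41047/14 ≈ 2931.929.
Standard quotas: Arden 0.2903, Brisco 3.0349, Harke 4.7621, Galen 0.9485, Eskel 1.8646, Dorne 3.0997.
Lower quotas: Arden 0, Brisco 3, Harke 4, Galen 0, Eskel 1, Dorne 3 (sum 11, leaving 3 seats).
Remainders in descending order: Galen 0.9485, Eskel 0.8646, Harke 0.7621, Arden 0.2903, Dorne 0.0997, Brisco 0.0349.
Largest remainders: Galen, Eskel, Harke receive the extra seats.

Arden: 0, Brisco: 3, Harke: 5, Galen: 1, Eskel: 2, Dorne: 3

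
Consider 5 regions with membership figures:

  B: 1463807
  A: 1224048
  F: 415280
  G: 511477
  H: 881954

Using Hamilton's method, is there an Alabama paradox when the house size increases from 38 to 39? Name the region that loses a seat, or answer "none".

At 38 seats: B 12, A 10, F 4, G 4, H 8.
At 39 seats: B 13, A 11, F 3, G 4, H 8.
F drops from 4 to 3.

F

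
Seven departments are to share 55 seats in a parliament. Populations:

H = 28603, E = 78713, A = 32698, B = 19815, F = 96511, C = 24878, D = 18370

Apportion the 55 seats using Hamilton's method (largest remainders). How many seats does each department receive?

H: 5, E: 14, A: 6, B: 4, F: 18, C: 5, D: 3

Total 299588; standard divisor 299588/55 ≈ 5447.055.
Standard quotas: H 5.2511, E 14.4506, A 6.0029, B 3.6377, F 17.7180, C 4.5672, D 3.3725.
Lower quotas: H 5, E 14, A 6, B 3, F 17, C 4, D 3 (sum 52, leaving 3 seats).
Remainders in descending order: F 0.7180, B 0.6377, C 0.5672, E 0.4506, D 0.3725, H 0.2511, A 0.0029.
Largest remainders: F, B, C receive the extra seats.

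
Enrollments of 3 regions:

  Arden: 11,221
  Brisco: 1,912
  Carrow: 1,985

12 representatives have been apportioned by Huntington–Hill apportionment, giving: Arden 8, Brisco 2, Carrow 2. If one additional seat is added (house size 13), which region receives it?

Priority for the next seat is population ÷ (√(s·(s+1))).
Priorities: Arden 1322.408, Brisco 780.571, Carrow 810.373.
Highest priority: Arden.

Arden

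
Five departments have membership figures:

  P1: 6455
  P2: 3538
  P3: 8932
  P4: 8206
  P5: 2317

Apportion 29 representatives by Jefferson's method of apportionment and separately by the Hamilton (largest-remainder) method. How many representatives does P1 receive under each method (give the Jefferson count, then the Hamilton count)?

Jefferson: P1 7, P2 3, P3 9, P4 8, P5 2.
Hamilton: P1 6, P2 4, P3 9, P4 8, P5 2.
P1 gets 7 under Jefferson and 6 under Hamilton.

7 and 6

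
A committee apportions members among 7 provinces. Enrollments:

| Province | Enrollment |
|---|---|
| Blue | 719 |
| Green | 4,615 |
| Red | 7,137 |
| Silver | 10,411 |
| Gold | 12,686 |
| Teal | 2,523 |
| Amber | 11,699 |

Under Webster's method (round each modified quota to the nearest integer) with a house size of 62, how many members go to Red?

9

Standard divisor 49790/62 ≈ 803.065; standard quotas: Blue 0.895, Green 5.747, Red 8.887, Silver 12.964, Gold 15.797, Teal 3.142, Amber 14.568.
Rounding to the nearest integer gives 1, 6, 9, 13, 16, 3, 15 = 63 seats, so the divisor must be adjusted.
With modified divisor 810: modified quotas Blue 0.888, Green 5.698, Red 8.811, Silver 12.853, Gold 15.662, Teal 3.115, Amber 14.443.
Rounding to the nearest integer: Blue 1, Green 6, Red 9, Silver 13, Gold 16, Teal 3, Amber 14 (total 62).
Red receives 9.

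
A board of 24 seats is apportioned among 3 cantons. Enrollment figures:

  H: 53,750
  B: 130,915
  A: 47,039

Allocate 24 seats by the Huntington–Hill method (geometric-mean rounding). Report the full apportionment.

With divisor 9759: modified quotas H 5.508, B 13.415, A 4.820.
Geometric-mean thresholds: H √(5·6)=5.477, B √(13·14)=13.491, A √(4·5)=4.472.
Each quota rounded against its threshold gives H 6, B 13, A 5 (total 24).

H 6, B 13, A 5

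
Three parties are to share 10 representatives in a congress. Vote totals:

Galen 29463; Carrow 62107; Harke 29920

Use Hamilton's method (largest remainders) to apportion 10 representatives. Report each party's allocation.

Galen 2; Carrow 5; Harke 3

Total 121490; standard divisor 121490/10 = 12149.
Standard quotas: Galen 2.4251, Carrow 5.1121, Harke 2.4628.
Lower quotas: Galen 2, Carrow 5, Harke 2 (sum 9, leaving 1 seat).
Remainders in descending order: Harke 0.4628, Galen 0.4251, Carrow 0.1121.
Largest remainder: Harke receives the extra seat.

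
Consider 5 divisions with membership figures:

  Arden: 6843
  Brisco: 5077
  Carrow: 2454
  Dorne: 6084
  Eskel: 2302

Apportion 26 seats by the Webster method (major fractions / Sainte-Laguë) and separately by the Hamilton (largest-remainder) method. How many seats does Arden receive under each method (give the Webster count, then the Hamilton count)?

7 and 8

Webster: Arden 7, Brisco 6, Carrow 3, Dorne 7, Eskel 3.
Hamilton: Arden 8, Brisco 6, Carrow 3, Dorne 7, Eskel 2.
Arden gets 7 under Webster and 8 under Hamilton.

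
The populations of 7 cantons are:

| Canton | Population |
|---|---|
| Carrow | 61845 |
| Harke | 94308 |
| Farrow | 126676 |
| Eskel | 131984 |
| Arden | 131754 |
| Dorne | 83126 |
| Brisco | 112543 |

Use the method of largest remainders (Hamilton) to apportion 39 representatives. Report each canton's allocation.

Carrow: 3, Harke: 5, Farrow: 7, Eskel: 7, Arden: 7, Dorne: 4, Brisco: 6

The standard divisor is 742236/39 ≈ 19031.692.
Standard quotas: Carrow 3.2496, Harke 4.9553, Farrow 6.6561, Eskel 6.9350, Arden 6.9229, Dorne 4.3678, Brisco 5.9135.
Lower quotas: Carrow 3, Harke 4, Farrow 6, Eskel 6, Arden 6, Dorne 4, Brisco 5 (sum 34, leaving 5 seats).
Remainders in descending order: Harke 0.9553, Eskel 0.9350, Arden 0.9229, Brisco 0.9135, Farrow 0.6561, Dorne 0.3678, Carrow 0.2496.
Largest remainders: Harke, Eskel, Arden, Brisco, Farrow receive the extra seats.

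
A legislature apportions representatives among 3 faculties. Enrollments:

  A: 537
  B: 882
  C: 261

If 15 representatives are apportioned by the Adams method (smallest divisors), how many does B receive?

Standard divisor 1680/15 ≈ 112; standard quotas: A 4.795, B 7.875, C 2.330.
Rounding up gives 5, 8, 3 = 16 seats, so the divisor must be adjusted.
With modified divisor 128: modified quotas A 4.195, B 6.891, C 2.039.
Rounding up: A 5, B 7, C 3 (total 15).
B receives 7.

7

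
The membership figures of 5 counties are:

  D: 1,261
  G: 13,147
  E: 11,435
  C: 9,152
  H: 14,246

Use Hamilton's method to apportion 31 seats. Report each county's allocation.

D 1; G 8; E 7; C 6; H 9

Standard divisor: 49241 ÷ 31 ≈ 1588.419.
Standard quotas: D 0.7939, G 8.2768, E 7.1990, C 5.7617, H 8.9687.
Lower quotas: D 0, G 8, E 7, C 5, H 8 (sum 28, leaving 3 seats).
Remainders in descending order: H 0.9687, D 0.7939, C 0.7617, G 0.2768, E 0.1990.
The surplus seats go to H, D, C.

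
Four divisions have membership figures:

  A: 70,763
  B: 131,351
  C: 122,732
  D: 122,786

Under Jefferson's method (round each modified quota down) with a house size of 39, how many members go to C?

Standard divisor 447632/39 ≈ 11477.744; standard quotas: A 6.165, B 11.444, C 10.693, D 10.698.
Rounding down gives 6, 11, 10, 10 = 37 seats, so the divisor must be adjusted.
With modified divisor 11100: modified quotas A 6.375, B 11.833, C 11.057, D 11.062.
Rounding down: A 6, B 11, C 11, D 11 (total 39).
C receives 11.

11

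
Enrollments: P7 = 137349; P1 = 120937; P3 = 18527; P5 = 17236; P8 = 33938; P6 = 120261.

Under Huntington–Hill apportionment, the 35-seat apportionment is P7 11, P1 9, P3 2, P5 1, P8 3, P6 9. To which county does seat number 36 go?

Priority for the next seat is population ÷ (√(s·(s+1))).
Priorities: P7 11954.696, P1 12747.879, P3 7563.616, P5 12187.692, P8 9797.057, P6 12676.622.
Highest priority: P1.

P1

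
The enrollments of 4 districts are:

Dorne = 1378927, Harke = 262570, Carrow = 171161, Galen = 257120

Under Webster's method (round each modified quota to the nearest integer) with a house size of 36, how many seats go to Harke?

Standard divisor 2069778/36 ≈ 57493.833; standard quotas: Dorne 23.984, Harke 4.567, Carrow 2.977, Galen 4.472.
Rounding to the nearest integer gives Dorne 24, Harke 5, Carrow 3, Galen 4 — total 36, matching the house size, so no adjustment is needed.
Harke receives 5.

5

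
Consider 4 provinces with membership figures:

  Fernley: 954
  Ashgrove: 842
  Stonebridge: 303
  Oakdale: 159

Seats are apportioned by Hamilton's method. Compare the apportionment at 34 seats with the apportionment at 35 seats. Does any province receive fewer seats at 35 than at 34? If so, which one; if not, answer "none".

none

At 34 seats: Fernley 14, Ashgrove 13, Stonebridge 5, Oakdale 2.
At 35 seats: Fernley 15, Ashgrove 13, Stonebridge 5, Oakdale 2.
No province's allocation decreased.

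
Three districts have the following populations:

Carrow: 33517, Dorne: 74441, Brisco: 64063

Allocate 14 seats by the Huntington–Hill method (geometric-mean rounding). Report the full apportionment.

Carrow: 3, Dorne: 6, Brisco: 5

With divisor 12644: modified quotas Carrow 2.651, Dorne 5.887, Brisco 5.067.
Geometric-mean thresholds: Carrow √(2·3)=2.449, Dorne √(5·6)=5.477, Brisco √(5·6)=5.477.
Each quota rounded against its threshold gives Carrow 3, Dorne 6, Brisco 5 (total 14).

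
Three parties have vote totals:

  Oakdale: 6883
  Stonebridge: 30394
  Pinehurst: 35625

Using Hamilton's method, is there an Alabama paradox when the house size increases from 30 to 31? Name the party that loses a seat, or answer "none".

none

At 30 seats: Oakdale 3, Stonebridge 12, Pinehurst 15.
At 31 seats: Oakdale 3, Stonebridge 13, Pinehurst 15.
No party's allocation decreased.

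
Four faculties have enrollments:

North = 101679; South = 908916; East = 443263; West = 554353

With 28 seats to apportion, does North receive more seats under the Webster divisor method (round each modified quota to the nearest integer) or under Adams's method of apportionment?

Webster: North 1, South 13, East 6, West 8.
Adams: North 2, South 12, East 6, West 8.
North gets 1 under Webster and 2 under Adams.

Adams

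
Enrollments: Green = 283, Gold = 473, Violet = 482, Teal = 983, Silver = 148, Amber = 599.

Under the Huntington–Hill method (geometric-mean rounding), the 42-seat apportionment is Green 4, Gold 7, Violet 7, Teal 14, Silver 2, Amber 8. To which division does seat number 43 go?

Amber

Priority for the next seat is population ÷ (√(s·(s+1))).
Priorities: Green 63.281, Gold 63.207, Violet 64.410, Teal 67.833, Silver 60.421, Amber 70.593.
Highest priority: Amber.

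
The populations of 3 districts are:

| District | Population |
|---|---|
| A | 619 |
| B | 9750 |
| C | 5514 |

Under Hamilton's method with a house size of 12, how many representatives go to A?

1

The standard divisor is 15883/12 ≈ 1323.583.
Standard quotas: A 0.4677, B 7.3664, C 4.1660.
Lower quotas: A 0, B 7, C 4 (sum 11, leaving 1 seat).
Remainders in descending order: A 0.4677, B 0.3664, C 0.1660.
The surplus seat goes to A.
A receives 1.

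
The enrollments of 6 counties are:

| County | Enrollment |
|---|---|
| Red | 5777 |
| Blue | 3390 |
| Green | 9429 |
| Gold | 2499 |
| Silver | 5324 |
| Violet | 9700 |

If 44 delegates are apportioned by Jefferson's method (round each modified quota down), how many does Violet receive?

Standard divisor 36119/44 ≈ 820.886; standard quotas: Red 7.038, Blue 4.130, Green 11.486, Gold 3.044, Silver 6.486, Violet 11.816.
Rounding down gives 7, 4, 11, 3, 6, 11 = 42 seats, so the divisor must be adjusted.
With modified divisor 770: modified quotas Red 7.503, Blue 4.403, Green 12.245, Gold 3.245, Silver 6.914, Violet 12.597.
Rounding down: Red 7, Blue 4, Green 12, Gold 3, Silver 6, Violet 12 (total 44).
Violet receives 12.

12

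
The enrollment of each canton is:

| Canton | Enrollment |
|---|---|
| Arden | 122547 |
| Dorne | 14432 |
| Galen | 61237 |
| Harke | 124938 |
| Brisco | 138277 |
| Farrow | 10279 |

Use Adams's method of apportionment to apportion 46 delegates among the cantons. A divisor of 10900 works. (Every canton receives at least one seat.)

With modified divisor 10900: modified quotas Arden 11.243, Dorne 1.324, Galen 5.618, Harke 11.462, Brisco 12.686, Farrow 0.943.
Rounding up: Arden 12, Dorne 2, Galen 6, Harke 12, Brisco 13, Farrow 1 (total 46).

Arden 12, Dorne 2, Galen 6, Harke 12, Brisco 13, Farrow 1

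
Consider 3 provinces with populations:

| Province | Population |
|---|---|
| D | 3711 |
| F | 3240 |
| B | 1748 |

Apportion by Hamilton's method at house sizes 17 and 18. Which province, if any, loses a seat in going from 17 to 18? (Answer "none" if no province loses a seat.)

B

At 17 seats: D 7, F 6, B 4.
At 18 seats: D 8, F 7, B 3.
B drops from 4 to 3.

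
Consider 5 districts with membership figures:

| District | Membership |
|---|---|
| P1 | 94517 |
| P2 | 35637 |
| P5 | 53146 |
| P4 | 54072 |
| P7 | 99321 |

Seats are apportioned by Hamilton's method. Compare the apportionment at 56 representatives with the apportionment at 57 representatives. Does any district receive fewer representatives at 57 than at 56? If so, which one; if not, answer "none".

none

At 56 seats: P1 16, P2 6, P5 9, P4 9, P7 16.
At 57 seats: P1 16, P2 6, P5 9, P4 9, P7 17.
No district's allocation decreased.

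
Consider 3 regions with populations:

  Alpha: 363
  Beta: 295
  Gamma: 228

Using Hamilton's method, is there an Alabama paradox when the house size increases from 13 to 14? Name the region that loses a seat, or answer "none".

At 13 seats: Alpha 5, Beta 4, Gamma 4.
At 14 seats: Alpha 6, Beta 5, Gamma 3.
Gamma drops from 4 to 3.

Gamma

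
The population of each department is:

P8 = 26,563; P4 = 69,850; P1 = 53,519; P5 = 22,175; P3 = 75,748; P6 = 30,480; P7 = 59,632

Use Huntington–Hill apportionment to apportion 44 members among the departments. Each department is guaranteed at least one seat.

P8=3, P4=9, P1=7, P5=3, P3=10, P6=4, P7=8

With divisor 7818: modified quotas P8 3.398, P4 8.935, P1 6.846, P5 2.836, P3 9.689, P6 3.899, P7 7.628.
Geometric-mean thresholds: P8 √(3·4)=3.464, P4 √(8·9)=8.485, P1 √(6·7)=6.481, P5 √(2·3)=2.449, P3 √(9·10)=9.487, P6 √(3·4)=3.464, P7 √(7·8)=7.483.
Each quota rounded against its threshold gives P8 3, P4 9, P1 7, P5 3, P3 10, P6 4, P7 8 (total 44).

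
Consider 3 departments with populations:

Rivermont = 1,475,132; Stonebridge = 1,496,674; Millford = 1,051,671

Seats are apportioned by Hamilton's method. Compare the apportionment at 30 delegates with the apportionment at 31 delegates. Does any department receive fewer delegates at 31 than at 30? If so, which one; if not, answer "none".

none

At 30 seats: Rivermont 11, Stonebridge 11, Millford 8.
At 31 seats: Rivermont 11, Stonebridge 12, Millford 8.
No department's allocation decreased.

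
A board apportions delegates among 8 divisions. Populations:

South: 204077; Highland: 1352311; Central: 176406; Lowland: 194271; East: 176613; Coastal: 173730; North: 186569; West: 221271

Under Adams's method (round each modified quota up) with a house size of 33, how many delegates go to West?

3

Standard divisor 2685248/33 ≈ 81371.152; standard quotas: South 2.508, Highland 16.619, Central 2.168, Lowland 2.387, East 2.170, Coastal 2.135, North 2.293, West 2.719.
Rounding up gives 3, 17, 3, 3, 3, 3, 3, 3 = 38 seats, so the divisor must be adjusted.
With modified divisor 91700: modified quotas South 2.225, Highland 14.747, Central 1.924, Lowland 2.119, East 1.926, Coastal 1.895, North 2.035, West 2.413.
Rounding up: South 3, Highland 15, Central 2, Lowland 3, East 2, Coastal 2, North 3, West 3 (total 33).
West receives 3.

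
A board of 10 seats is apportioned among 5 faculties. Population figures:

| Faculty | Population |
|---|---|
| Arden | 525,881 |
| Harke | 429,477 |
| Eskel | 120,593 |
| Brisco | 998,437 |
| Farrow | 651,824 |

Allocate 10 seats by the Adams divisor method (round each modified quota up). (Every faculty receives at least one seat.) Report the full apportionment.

Arden 2, Harke 2, Eskel 1, Brisco 3, Farrow 2

Standard divisor 2726212/10 ≈ 272621.2; standard quotas: Arden 1.929, Harke 1.575, Eskel 0.442, Brisco 3.662, Farrow 2.391.
Rounding up gives 2, 2, 1, 4, 3 = 12 seats, so the divisor must be adjusted.
With modified divisor 381100: modified quotas Arden 1.380, Harke 1.127, Eskel 0.316, Brisco 2.620, Farrow 1.710.
Rounding up: Arden 2, Harke 2, Eskel 1, Brisco 3, Farrow 2 (total 10).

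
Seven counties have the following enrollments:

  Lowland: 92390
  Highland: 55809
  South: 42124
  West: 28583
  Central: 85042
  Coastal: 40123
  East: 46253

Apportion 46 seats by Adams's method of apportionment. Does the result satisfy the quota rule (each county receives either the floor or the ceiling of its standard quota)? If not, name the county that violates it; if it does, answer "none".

none

Standard quotas: Lowland 10.888, Highland 6.577, South 4.964, West 3.369, Central 10.022, Coastal 4.729, East 5.451.
Adams allocation: Lowland 10, Highland 7, South 5, West 4, Central 10, Coastal 5, East 5.
Every allocation lies between the lower and upper quota.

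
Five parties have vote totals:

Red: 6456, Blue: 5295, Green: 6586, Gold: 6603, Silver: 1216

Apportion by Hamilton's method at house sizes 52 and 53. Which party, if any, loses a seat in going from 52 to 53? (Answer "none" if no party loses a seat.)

none

At 52 seats: Red 13, Blue 11, Green 13, Gold 13, Silver 2.
At 53 seats: Red 13, Blue 11, Green 13, Gold 13, Silver 3.
No party's allocation decreased.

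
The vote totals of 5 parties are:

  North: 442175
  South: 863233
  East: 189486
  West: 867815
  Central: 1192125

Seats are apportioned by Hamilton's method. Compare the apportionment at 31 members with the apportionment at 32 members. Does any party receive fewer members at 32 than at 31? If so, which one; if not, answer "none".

At 31 seats: North 4, South 7, East 2, West 8, Central 10.
At 32 seats: North 4, South 8, East 1, West 8, Central 11.
East drops from 2 to 1.

East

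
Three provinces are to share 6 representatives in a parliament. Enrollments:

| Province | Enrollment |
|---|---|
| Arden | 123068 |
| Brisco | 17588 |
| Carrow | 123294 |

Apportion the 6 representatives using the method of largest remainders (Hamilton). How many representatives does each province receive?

Arden: 3, Brisco: 0, Carrow: 3

The standard divisor is 263950/6 ≈ 43991.667.
Standard quotas: Arden 2.7975, Brisco 0.3998, Carrow 2.8027.
Lower quotas: Arden 2, Brisco 0, Carrow 2 (sum 4, leaving 2 seats).
Remainders in descending order: Carrow 0.8027, Arden 0.7975, Brisco 0.3998.
Largest remainders: Carrow, Arden receive the extra seats.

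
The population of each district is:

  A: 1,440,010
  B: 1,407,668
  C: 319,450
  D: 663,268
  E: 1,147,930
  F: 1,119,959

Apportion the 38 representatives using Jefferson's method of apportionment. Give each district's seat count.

Standard divisor 6098285/38 ≈ 160481.184; standard quotas: A 8.973, B 8.772, C 1.991, D 4.133, E 7.153, F 6.979.
Rounding down gives 8, 8, 1, 4, 7, 6 = 34 seats, so the divisor must be adjusted.
With modified divisor 150200: modified quotas A 9.587, B 9.372, C 2.127, D 4.416, E 7.643, F 7.456.
Rounding down: A 9, B 9, C 2, D 4, E 7, F 7 (total 38).

A 9; B 9; C 2; D 4; E 7; F 7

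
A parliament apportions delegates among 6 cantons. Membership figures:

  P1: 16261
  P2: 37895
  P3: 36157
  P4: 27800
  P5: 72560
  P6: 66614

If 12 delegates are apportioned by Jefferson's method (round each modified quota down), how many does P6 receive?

3

Standard divisor 257287/12 ≈ 21440.583; standard quotas: P1 0.758, P2 1.767, P3 1.686, P4 1.297, P5 3.384, P6 3.107.
Rounding down gives 0, 1, 1, 1, 3, 3 = 9 seats, so the divisor must be adjusted.
With modified divisor 17400: modified quotas P1 0.935, P2 2.178, P3 2.078, P4 1.598, P5 4.170, P6 3.828.
Rounding down: P1 0, P2 2, P3 2, P4 1, P5 4, P6 3 (total 12).
P6 receives 3.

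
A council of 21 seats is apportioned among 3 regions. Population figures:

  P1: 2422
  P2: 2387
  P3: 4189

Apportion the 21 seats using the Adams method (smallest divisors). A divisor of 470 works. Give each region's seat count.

P1 6; P2 6; P3 9

With modified divisor 470: modified quotas P1 5.153, P2 5.079, P3 8.913.
Rounding up: P1 6, P2 6, P3 9 (total 21).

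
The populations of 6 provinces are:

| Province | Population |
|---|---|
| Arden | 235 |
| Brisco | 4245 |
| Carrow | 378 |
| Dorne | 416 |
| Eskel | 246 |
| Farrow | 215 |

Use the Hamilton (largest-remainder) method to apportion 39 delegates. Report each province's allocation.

The standard divisor is 5735/39 ≈ 147.051.
Standard quotas: Arden 1.598, Brisco 28.867, Carrow 2.571, Dorne 2.829, Eskel 1.673, Farrow 1.462.
Lower quotas: Arden 1, Brisco 28, Carrow 2, Dorne 2, Eskel 1, Farrow 1 (sum 35, leaving 4 seats).
Remainders in descending order: Brisco 0.867, Dorne 0.829, Eskel 0.673, Arden 0.598, Carrow 0.571, Farrow 0.462.
Largest remainders: Brisco, Dorne, Eskel, Arden receive the extra seats.

Arden: 2, Brisco: 29, Carrow: 2, Dorne: 3, Eskel: 2, Farrow: 1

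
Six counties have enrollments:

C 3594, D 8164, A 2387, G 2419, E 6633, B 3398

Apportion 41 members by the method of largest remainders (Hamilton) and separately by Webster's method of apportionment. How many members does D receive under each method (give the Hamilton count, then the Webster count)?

13 and 12

Hamilton: C 5, D 13, A 4, G 4, E 10, B 5.
Webster: C 6, D 12, A 4, G 4, E 10, B 5.
D gets 13 under Hamilton and 12 under Webster.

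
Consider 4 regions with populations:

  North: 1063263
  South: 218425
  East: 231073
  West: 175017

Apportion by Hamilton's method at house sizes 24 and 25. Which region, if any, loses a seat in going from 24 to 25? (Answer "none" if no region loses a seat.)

At 24 seats: North 15, South 3, East 3, West 3.
At 25 seats: North 16, South 3, East 3, West 3.
No region's allocation decreased.

none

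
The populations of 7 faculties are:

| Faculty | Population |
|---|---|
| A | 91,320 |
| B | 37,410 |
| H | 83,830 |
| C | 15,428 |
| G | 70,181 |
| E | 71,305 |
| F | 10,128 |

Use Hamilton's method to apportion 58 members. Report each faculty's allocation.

A 14, B 6, H 13, C 2, G 11, E 11, F 1

Total 379602; standard divisor 379602/58 ≈ 6544.862.
Standard quotas: A 13.9529, B 5.7159, H 12.8085, C 2.3573, G 10.7231, E 10.8948, F 1.5475.
Lower quotas: A 13, B 5, H 12, C 2, G 10, E 10, F 1 (sum 53, leaving 5 seats).
Remainders in descending order: A 0.9529, E 0.8948, H 0.8085, G 0.7231, B 0.7159, F 0.5475, C 0.3573.
The surplus seats go to A, E, H, G, B.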